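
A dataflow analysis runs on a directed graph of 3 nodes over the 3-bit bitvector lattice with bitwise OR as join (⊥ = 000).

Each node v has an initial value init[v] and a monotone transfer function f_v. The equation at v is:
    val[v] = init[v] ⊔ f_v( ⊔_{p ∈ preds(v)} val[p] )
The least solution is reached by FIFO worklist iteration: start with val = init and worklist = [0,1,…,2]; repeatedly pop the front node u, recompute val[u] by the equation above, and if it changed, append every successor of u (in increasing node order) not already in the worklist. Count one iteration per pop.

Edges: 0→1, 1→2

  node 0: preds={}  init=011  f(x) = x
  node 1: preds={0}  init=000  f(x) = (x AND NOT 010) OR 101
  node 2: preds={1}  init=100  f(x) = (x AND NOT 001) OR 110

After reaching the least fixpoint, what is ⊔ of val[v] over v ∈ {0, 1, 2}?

Worklist (3 pops):
  #1 pop 0: in=000 → 011 (no change)
  #2 pop 1: in=011 → 101 (was 000); enqueue []
  #3 pop 2: in=101 → 110 (was 100); enqueue []

Fixpoint:
  val[0] = 011
  val[1] = 101
  val[2] = 110

111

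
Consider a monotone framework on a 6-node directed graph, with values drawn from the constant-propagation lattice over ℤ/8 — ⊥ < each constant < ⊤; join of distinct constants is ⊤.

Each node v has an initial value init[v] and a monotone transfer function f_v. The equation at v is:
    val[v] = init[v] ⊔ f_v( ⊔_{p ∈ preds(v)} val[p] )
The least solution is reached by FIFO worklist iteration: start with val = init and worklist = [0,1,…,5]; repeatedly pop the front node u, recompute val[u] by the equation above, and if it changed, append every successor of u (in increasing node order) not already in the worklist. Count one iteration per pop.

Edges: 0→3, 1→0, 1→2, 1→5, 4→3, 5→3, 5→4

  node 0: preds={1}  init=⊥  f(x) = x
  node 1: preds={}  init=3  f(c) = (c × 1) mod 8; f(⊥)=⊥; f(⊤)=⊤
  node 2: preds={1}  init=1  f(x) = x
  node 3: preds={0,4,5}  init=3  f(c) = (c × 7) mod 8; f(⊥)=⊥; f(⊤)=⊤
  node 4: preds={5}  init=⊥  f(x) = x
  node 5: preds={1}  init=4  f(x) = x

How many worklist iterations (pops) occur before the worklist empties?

Worklist (9 pops):
  #1 pop 0: in=3 → 3 (was ⊥); enqueue []
  #2 pop 1: in=⊥ → 3 (no change)
  #3 pop 2: in=3 → ⊤ (was 1); enqueue []
  #4 pop 3: in=⊤ → ⊤ (was 3); enqueue []
  #5 pop 4: in=4 → 4 (was ⊥); enqueue [3]
  #6 pop 5: in=3 → ⊤ (was 4); enqueue [4]
  #7 pop 3: in=⊤ → ⊤ (no change)
  #8 pop 4: in=⊤ → ⊤ (was 4); enqueue [3]
  #9 pop 3: in=⊤ → ⊤ (no change)

Fixpoint:
  val[0] = 3
  val[1] = 3
  val[2] = ⊤
  val[3] = ⊤
  val[4] = ⊤
  val[5] = ⊤

9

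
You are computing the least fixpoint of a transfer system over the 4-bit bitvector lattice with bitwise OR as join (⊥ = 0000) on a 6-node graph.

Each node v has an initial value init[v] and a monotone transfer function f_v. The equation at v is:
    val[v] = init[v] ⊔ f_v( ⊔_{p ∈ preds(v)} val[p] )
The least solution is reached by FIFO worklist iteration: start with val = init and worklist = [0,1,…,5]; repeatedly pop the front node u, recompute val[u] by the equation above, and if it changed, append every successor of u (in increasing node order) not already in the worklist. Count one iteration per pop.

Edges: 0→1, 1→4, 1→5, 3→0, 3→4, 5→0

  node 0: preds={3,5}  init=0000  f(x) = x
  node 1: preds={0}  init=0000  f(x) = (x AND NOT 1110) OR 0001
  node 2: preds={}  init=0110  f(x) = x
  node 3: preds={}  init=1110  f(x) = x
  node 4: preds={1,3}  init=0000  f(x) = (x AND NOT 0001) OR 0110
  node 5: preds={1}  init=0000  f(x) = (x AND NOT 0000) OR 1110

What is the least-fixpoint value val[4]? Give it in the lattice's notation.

1110

Iteration log — 8 steps:
  step 1. node 0  ⊔preds=1110  new=1110  old=0000  +wl: 
  step 2. node 1  ⊔preds=1110  new=0001  old=0000  +wl: 
  step 3. node 2  ⊔preds=0000  new=0110  stable
  step 4. node 3  ⊔preds=0000  new=1110  stable
  step 5. node 4  ⊔preds=1111  new=1110  old=0000  +wl: 
  step 6. node 5  ⊔preds=0001  new=1111  old=0000  +wl: 0
  step 7. node 0  ⊔preds=1111  new=1111  old=1110  +wl: 1
  step 8. node 1  ⊔preds=1111  new=0001  stable

Least fixpoint reached:
  node 0: 1111
  node 1: 0001
  node 2: 0110
  node 3: 1110
  node 4: 1110
  node 5: 1111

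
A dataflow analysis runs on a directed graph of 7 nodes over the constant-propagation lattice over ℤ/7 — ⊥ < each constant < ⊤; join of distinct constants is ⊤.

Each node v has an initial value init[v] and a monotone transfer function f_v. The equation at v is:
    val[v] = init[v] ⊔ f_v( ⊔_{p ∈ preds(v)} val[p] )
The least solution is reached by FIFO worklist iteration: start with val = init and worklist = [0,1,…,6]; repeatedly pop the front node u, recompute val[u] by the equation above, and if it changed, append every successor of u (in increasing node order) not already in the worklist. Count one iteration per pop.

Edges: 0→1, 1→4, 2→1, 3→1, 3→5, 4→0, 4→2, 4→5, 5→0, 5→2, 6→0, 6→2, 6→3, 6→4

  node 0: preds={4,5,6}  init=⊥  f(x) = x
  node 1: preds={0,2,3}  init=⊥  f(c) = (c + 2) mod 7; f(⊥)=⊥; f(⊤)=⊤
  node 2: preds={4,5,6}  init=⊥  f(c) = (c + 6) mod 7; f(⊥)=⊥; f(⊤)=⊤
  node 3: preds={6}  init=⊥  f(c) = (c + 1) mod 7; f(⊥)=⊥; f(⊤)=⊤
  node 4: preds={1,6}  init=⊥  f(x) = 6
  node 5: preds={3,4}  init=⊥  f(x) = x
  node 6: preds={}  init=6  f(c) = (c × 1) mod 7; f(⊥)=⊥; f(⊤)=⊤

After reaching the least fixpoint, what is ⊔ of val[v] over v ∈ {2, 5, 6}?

⊤

Worklist (12 pops):
  #1 pop 0: in=6 → 6 (was ⊥); enqueue []
  #2 pop 1: in=6 → 1 (was ⊥); enqueue []
  #3 pop 2: in=6 → 5 (was ⊥); enqueue [1]
  #4 pop 3: in=6 → 0 (was ⊥); enqueue []
  #5 pop 4: in=⊤ → 6 (was ⊥); enqueue [0,2]
  #6 pop 5: in=⊤ → ⊤ (was ⊥); enqueue []
  #7 pop 6: in=⊥ → 6 (no change)
  #8 pop 1: in=⊤ → ⊤ (was 1); enqueue [4]
  #9 pop 0: in=⊤ → ⊤ (was 6); enqueue [1]
  #10 pop 2: in=⊤ → ⊤ (was 5); enqueue []
  #11 pop 4: in=⊤ → 6 (no change)
  #12 pop 1: in=⊤ → ⊤ (no change)

Fixpoint:
  val[0] = ⊤
  val[1] = ⊤
  val[2] = ⊤
  val[3] = 0
  val[4] = 6
  val[5] = ⊤
  val[6] = 6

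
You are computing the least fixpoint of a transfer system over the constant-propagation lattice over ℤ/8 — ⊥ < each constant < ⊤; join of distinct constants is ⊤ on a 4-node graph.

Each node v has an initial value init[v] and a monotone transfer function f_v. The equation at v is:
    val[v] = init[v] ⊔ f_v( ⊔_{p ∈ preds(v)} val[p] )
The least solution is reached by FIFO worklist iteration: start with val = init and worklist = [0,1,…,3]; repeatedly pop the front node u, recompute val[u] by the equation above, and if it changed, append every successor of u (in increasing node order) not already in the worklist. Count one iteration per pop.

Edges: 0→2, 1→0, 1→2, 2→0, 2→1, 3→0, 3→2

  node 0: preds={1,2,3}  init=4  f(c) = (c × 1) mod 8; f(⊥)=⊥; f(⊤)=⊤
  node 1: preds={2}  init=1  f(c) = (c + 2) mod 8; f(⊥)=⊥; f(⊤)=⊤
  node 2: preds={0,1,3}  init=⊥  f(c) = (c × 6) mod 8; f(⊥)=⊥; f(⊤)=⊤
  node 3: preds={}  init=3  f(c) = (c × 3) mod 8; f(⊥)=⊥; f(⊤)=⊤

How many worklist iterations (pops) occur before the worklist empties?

Iteration log — 8 steps:
  step 1. node 0  ⊔preds=⊤  new=⊤  old=4  +wl: 
  step 2. node 1  ⊔preds=⊥  new=1  stable
  step 3. node 2  ⊔preds=⊤  new=⊤  old=⊥  +wl: 0,1
  step 4. node 3  ⊔preds=⊥  new=3  stable
  step 5. node 0  ⊔preds=⊤  new=⊤  stable
  step 6. node 1  ⊔preds=⊤  new=⊤  old=1  +wl: 0,2
  step 7. node 0  ⊔preds=⊤  new=⊤  stable
  step 8. node 2  ⊔preds=⊤  new=⊤  stable

Least fixpoint reached:
  node 0: ⊤
  node 1: ⊤
  node 2: ⊤
  node 3: 3

8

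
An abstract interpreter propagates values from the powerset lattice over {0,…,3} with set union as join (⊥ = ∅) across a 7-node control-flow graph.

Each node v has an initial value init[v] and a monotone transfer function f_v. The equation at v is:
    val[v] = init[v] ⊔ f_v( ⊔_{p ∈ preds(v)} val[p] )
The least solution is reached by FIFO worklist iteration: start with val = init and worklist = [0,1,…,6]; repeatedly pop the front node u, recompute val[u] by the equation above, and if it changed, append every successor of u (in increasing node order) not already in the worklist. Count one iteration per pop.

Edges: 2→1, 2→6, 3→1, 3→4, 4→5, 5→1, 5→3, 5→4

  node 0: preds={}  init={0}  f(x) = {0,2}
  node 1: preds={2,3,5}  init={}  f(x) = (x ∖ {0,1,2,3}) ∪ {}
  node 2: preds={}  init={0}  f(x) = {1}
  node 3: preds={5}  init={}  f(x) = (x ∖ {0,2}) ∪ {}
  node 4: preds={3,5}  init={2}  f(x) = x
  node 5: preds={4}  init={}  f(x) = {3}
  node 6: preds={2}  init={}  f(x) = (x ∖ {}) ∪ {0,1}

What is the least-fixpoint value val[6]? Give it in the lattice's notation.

{0,1}

Worklist (12 pops):
  #1 pop 0: in={} → {0,2} (was {0}); enqueue []
  #2 pop 1: in={0} → {} (no change)
  #3 pop 2: in={} → {0,1} (was {0}); enqueue [1]
  #4 pop 3: in={} → {} (no change)
  #5 pop 4: in={} → {2} (no change)
  #6 pop 5: in={2} → {3} (was {}); enqueue [3,4]
  #7 pop 6: in={0,1} → {0,1} (was {}); enqueue []
  #8 pop 1: in={0,1,3} → {} (no change)
  #9 pop 3: in={3} → {3} (was {}); enqueue [1]
  #10 pop 4: in={3} → {2,3} (was {2}); enqueue [5]
  #11 pop 1: in={0,1,3} → {} (no change)
  #12 pop 5: in={2,3} → {3} (no change)

Fixpoint:
  val[0] = {0,2}
  val[1] = {}
  val[2] = {0,1}
  val[3] = {3}
  val[4] = {2,3}
  val[5] = {3}
  val[6] = {0,1}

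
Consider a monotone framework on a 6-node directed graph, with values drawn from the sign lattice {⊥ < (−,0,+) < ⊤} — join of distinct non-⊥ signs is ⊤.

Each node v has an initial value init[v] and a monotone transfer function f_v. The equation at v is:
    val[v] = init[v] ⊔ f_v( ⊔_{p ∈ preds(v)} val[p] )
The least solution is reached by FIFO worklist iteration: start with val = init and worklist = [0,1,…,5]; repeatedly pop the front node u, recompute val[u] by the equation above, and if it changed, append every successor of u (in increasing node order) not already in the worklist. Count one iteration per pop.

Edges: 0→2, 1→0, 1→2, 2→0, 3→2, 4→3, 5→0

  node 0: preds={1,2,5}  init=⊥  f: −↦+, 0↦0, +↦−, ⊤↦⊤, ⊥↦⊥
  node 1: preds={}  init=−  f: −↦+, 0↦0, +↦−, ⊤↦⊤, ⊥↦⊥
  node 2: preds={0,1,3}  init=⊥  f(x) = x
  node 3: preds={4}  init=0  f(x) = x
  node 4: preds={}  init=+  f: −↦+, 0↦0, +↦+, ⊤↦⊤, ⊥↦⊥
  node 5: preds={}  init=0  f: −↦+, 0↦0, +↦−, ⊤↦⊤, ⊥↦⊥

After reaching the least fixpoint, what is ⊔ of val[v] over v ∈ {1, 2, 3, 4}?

⊤

Trace (8 dequeues):
  [1] u=0 | in ⊤ | out ⊤ | prev ⊥ | push {}
  [2] u=1 | in ⊥ | out − | ==
  [3] u=2 | in ⊤ | out ⊤ | prev ⊥ | push {0}
  [4] u=3 | in + | out ⊤ | prev 0 | push {2}
  [5] u=4 | in ⊥ | out + | ==
  [6] u=5 | in ⊥ | out 0 | ==
  [7] u=0 | in ⊤ | out ⊤ | ==
  [8] u=2 | in ⊤ | out ⊤ | ==

Converged values:
  [0] ⊤
  [1] −
  [2] ⊤
  [3] ⊤
  [4] +
  [5] 0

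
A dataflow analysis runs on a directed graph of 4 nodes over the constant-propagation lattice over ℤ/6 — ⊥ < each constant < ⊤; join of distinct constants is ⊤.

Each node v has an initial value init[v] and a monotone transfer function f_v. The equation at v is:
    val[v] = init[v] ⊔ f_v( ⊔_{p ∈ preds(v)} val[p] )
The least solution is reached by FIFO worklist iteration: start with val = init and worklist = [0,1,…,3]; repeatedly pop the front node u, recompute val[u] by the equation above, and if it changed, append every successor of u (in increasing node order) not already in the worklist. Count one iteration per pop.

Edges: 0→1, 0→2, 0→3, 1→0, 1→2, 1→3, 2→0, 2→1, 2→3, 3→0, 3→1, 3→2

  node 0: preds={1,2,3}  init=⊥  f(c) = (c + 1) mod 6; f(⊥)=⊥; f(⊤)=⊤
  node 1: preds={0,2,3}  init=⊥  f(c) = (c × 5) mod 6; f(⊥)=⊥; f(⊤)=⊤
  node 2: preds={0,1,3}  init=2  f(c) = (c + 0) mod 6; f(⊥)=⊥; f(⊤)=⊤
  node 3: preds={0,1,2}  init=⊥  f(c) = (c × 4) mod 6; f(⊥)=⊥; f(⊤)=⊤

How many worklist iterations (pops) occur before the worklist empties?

Iteration log — 8 steps:
  step 1. node 0  ⊔preds=2  new=3  old=⊥  +wl: 
  step 2. node 1  ⊔preds=⊤  new=⊤  old=⊥  +wl: 0
  step 3. node 2  ⊔preds=⊤  new=⊤  old=2  +wl: 1
  step 4. node 3  ⊔preds=⊤  new=⊤  old=⊥  +wl: 2
  step 5. node 0  ⊔preds=⊤  new=⊤  old=3  +wl: 3
  step 6. node 1  ⊔preds=⊤  new=⊤  stable
  step 7. node 2  ⊔preds=⊤  new=⊤  stable
  step 8. node 3  ⊔preds=⊤  new=⊤  stable

Least fixpoint reached:
  node 0: ⊤
  node 1: ⊤
  node 2: ⊤
  node 3: ⊤

8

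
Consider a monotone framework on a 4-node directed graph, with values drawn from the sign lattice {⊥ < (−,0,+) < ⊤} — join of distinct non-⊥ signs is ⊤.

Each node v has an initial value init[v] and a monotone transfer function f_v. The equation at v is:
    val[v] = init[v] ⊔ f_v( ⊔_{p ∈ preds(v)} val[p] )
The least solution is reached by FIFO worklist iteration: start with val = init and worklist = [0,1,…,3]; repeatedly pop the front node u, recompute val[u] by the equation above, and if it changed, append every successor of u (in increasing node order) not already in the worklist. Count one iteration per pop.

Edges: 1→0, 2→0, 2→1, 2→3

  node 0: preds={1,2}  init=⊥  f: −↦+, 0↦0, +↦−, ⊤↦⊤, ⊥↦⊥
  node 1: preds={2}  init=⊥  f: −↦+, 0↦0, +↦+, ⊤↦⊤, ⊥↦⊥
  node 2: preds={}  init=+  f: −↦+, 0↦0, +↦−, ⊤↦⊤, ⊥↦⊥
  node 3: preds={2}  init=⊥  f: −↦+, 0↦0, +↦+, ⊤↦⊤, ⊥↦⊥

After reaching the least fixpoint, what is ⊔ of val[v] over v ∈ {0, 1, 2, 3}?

⊤

Iteration log — 5 steps:
  step 1. node 0  ⊔preds=+  new=−  old=⊥  +wl: 
  step 2. node 1  ⊔preds=+  new=+  old=⊥  +wl: 0
  step 3. node 2  ⊔preds=⊥  new=+  stable
  step 4. node 3  ⊔preds=+  new=+  old=⊥  +wl: 
  step 5. node 0  ⊔preds=+  new=−  stable

Least fixpoint reached:
  node 0: −
  node 1: +
  node 2: +
  node 3: +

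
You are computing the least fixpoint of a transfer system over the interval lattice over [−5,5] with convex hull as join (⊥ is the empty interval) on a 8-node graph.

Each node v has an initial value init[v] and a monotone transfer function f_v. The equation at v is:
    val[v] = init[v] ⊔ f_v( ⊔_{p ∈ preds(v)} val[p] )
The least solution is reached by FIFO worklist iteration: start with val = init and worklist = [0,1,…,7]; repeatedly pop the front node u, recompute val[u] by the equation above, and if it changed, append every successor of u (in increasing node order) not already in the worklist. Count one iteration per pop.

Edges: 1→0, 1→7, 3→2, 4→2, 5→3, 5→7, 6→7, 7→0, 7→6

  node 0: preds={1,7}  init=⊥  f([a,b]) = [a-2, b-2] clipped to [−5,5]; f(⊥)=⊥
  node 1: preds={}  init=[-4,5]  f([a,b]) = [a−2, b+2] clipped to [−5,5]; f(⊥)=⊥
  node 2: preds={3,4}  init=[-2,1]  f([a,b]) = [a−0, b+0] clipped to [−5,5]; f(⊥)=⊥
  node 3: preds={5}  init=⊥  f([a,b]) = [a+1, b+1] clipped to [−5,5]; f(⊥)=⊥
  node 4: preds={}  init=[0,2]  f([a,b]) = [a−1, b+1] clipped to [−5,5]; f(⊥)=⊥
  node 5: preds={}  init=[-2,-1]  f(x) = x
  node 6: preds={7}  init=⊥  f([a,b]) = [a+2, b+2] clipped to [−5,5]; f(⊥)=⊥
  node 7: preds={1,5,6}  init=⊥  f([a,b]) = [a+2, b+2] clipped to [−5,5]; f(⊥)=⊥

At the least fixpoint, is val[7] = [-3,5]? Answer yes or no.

no

Iteration log — 12 steps:
  step 1. node 0  ⊔preds=[-4,5]  new=[-5,3]  old=⊥  +wl: 
  step 2. node 1  ⊔preds=⊥  new=[-4,5]  stable
  step 3. node 2  ⊔preds=[0,2]  new=[-2,2]  old=[-2,1]  +wl: 
  step 4. node 3  ⊔preds=[-2,-1]  new=[-1,0]  old=⊥  +wl: 2
  step 5. node 4  ⊔preds=⊥  new=[0,2]  stable
  step 6. node 5  ⊔preds=⊥  new=[-2,-1]  stable
  step 7. node 6  ⊔preds=⊥  new=⊥  stable
  step 8. node 7  ⊔preds=[-4,5]  new=[-2,5]  old=⊥  +wl: 0,6
  step 9. node 2  ⊔preds=[-1,2]  new=[-2,2]  stable
  step 10. node 0  ⊔preds=[-4,5]  new=[-5,3]  stable
  step 11. node 6  ⊔preds=[-2,5]  new=[0,5]  old=⊥  +wl: 7
  step 12. node 7  ⊔preds=[-4,5]  new=[-2,5]  stable

Least fixpoint reached:
  node 0: [-5,3]
  node 1: [-4,5]
  node 2: [-2,2]
  node 3: [-1,0]
  node 4: [0,2]
  node 5: [-2,-1]
  node 6: [0,5]
  node 7: [-2,5]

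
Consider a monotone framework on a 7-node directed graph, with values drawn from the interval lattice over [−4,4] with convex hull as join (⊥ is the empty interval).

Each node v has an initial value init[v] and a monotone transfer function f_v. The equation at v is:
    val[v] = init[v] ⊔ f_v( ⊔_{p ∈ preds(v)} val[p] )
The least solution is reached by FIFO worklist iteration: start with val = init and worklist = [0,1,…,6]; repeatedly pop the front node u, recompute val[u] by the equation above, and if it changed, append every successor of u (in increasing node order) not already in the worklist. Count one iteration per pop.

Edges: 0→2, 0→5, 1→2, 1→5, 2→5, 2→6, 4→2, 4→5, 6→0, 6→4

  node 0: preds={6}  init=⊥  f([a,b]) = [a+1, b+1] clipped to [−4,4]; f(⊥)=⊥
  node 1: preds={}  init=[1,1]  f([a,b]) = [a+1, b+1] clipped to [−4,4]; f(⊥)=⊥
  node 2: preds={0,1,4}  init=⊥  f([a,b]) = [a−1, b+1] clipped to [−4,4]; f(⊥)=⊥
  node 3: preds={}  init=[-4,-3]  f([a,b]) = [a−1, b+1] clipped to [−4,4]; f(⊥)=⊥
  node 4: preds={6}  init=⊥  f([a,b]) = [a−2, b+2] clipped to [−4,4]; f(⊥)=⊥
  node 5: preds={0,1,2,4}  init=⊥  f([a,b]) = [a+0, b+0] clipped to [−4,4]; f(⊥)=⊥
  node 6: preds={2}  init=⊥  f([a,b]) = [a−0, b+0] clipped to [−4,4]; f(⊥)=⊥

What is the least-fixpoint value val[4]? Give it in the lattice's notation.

[-4,4]

Worklist (21 pops):
  #1 pop 0: in=⊥ → ⊥ (no change)
  #2 pop 1: in=⊥ → [1,1] (no change)
  #3 pop 2: in=[1,1] → [0,2] (was ⊥); enqueue []
  #4 pop 3: in=⊥ → [-4,-3] (no change)
  #5 pop 4: in=⊥ → ⊥ (no change)
  #6 pop 5: in=[0,2] → [0,2] (was ⊥); enqueue []
  #7 pop 6: in=[0,2] → [0,2] (was ⊥); enqueue [0,4]
  #8 pop 0: in=[0,2] → [1,3] (was ⊥); enqueue [2,5]
  #9 pop 4: in=[0,2] → [-2,4] (was ⊥); enqueue []
  #10 pop 2: in=[-2,4] → [-3,4] (was [0,2]); enqueue [6]
  #11 pop 5: in=[-3,4] → [-3,4] (was [0,2]); enqueue []
  #12 pop 6: in=[-3,4] → [-3,4] (was [0,2]); enqueue [0,4]
  #13 pop 0: in=[-3,4] → [-2,4] (was [1,3]); enqueue [2,5]
  #14 pop 4: in=[-3,4] → [-4,4] (was [-2,4]); enqueue []
  #15 pop 2: in=[-4,4] → [-4,4] (was [-3,4]); enqueue [6]
  #16 pop 5: in=[-4,4] → [-4,4] (was [-3,4]); enqueue []
  #17 pop 6: in=[-4,4] → [-4,4] (was [-3,4]); enqueue [0,4]
  #18 pop 0: in=[-4,4] → [-3,4] (was [-2,4]); enqueue [2,5]
  #19 pop 4: in=[-4,4] → [-4,4] (no change)
  #20 pop 2: in=[-4,4] → [-4,4] (no change)
  #21 pop 5: in=[-4,4] → [-4,4] (no change)

Fixpoint:
  val[0] = [-3,4]
  val[1] = [1,1]
  val[2] = [-4,4]
  val[3] = [-4,-3]
  val[4] = [-4,4]
  val[5] = [-4,4]
  val[6] = [-4,4]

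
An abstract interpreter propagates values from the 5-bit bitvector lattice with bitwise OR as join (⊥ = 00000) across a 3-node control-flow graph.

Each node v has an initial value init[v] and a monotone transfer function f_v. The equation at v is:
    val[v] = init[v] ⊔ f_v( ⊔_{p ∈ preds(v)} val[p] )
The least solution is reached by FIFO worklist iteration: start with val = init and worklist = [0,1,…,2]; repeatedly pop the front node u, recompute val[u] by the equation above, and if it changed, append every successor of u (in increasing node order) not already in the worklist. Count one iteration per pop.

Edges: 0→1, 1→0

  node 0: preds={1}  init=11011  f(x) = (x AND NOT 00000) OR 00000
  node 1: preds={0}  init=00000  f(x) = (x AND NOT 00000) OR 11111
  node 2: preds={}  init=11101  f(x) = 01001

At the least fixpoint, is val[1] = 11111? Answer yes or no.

Trace (5 dequeues):
  [1] u=0 | in 00000 | out 11011 | ==
  [2] u=1 | in 11011 | out 11111 | prev 00000 | push {0}
  [3] u=2 | in 00000 | out 11101 | ==
  [4] u=0 | in 11111 | out 11111 | prev 11011 | push {1}
  [5] u=1 | in 11111 | out 11111 | ==

Converged values:
  [0] 11111
  [1] 11111
  [2] 11101

yes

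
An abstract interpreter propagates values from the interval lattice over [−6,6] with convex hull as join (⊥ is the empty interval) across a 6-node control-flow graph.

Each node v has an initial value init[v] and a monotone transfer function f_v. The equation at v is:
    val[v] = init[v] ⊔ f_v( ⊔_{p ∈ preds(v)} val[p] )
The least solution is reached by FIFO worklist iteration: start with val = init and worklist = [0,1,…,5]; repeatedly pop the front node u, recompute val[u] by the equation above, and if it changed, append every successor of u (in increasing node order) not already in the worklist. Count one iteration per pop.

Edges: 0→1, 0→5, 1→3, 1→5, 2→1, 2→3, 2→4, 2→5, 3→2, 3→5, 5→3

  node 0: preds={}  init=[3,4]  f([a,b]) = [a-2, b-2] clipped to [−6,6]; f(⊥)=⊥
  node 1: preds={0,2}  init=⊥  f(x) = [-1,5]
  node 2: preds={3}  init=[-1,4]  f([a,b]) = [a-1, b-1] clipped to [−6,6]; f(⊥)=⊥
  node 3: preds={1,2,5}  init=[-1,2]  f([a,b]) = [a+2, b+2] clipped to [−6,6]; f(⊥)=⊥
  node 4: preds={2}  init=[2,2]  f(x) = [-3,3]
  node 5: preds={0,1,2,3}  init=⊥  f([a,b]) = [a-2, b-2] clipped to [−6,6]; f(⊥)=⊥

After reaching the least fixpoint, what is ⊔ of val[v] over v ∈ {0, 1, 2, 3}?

[-5,6]

Trace (28 dequeues):
  [1] u=0 | in ⊥ | out [3,4] | ==
  [2] u=1 | in [-1,4] | out [-1,5] | prev ⊥ | push {}
  [3] u=2 | in [-1,2] | out [-2,4] | prev [-1,4] | push {1}
  [4] u=3 | in [-2,5] | out [-1,6] | prev [-1,2] | push {2}
  [5] u=4 | in [-2,4] | out [-3,3] | prev [2,2] | push {}
  [6] u=5 | in [-2,6] | out [-4,4] | prev ⊥ | push {3}
  [7] u=1 | in [-2,4] | out [-1,5] | ==
  [8] u=2 | in [-1,6] | out [-2,5] | prev [-2,4] | push {1,4,5}
  [9] u=3 | in [-4,5] | out [-2,6] | prev [-1,6] | push {2}
  [10] u=1 | in [-2,5] | out [-1,5] | ==
  [11] u=4 | in [-2,5] | out [-3,3] | ==
  [12] u=5 | in [-2,6] | out [-4,4] | ==
  [13] u=2 | in [-2,6] | out [-3,5] | prev [-2,5] | push {1,3,4,5}
  [14] u=1 | in [-3,5] | out [-1,5] | ==
  [15] u=3 | in [-4,5] | out [-2,6] | ==
  [16] u=4 | in [-3,5] | out [-3,3] | ==
  [17] u=5 | in [-3,6] | out [-5,4] | prev [-4,4] | push {3}
  [18] u=3 | in [-5,5] | out [-3,6] | prev [-2,6] | push {2,5}
  [19] u=2 | in [-3,6] | out [-4,5] | prev [-3,5] | push {1,3,4}
  [20] u=5 | in [-4,6] | out [-6,4] | prev [-5,4] | push {}
  [21] u=1 | in [-4,5] | out [-1,5] | ==
  [22] u=3 | in [-6,5] | out [-4,6] | prev [-3,6] | push {2,5}
  [23] u=4 | in [-4,5] | out [-3,3] | ==
  [24] u=2 | in [-4,6] | out [-5,5] | prev [-4,5] | push {1,3,4}
  [25] u=5 | in [-5,6] | out [-6,4] | ==
  [26] u=1 | in [-5,5] | out [-1,5] | ==
  [27] u=3 | in [-6,5] | out [-4,6] | ==
  [28] u=4 | in [-5,5] | out [-3,3] | ==

Converged values:
  [0] [3,4]
  [1] [-1,5]
  [2] [-5,5]
  [3] [-4,6]
  [4] [-3,3]
  [5] [-6,4]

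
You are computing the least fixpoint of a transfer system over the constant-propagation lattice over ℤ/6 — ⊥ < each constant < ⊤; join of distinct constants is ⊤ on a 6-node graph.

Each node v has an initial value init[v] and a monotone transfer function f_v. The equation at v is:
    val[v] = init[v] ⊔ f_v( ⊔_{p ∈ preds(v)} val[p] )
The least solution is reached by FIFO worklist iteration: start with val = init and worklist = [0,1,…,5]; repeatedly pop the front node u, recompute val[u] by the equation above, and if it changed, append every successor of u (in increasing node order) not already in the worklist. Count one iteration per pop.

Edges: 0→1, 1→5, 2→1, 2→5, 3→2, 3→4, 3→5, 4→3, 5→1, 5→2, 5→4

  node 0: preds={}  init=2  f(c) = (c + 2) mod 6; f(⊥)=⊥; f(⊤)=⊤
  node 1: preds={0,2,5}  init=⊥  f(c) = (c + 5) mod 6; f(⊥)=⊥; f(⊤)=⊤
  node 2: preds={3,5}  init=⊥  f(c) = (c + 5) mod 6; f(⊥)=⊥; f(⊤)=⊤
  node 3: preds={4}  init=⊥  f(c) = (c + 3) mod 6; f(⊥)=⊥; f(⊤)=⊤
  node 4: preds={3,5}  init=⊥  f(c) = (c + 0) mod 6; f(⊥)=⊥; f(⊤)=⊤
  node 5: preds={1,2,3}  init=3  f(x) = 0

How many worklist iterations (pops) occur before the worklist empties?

16

Worklist (16 pops):
  #1 pop 0: in=⊥ → 2 (no change)
  #2 pop 1: in=⊤ → ⊤ (was ⊥); enqueue []
  #3 pop 2: in=3 → 2 (was ⊥); enqueue [1]
  #4 pop 3: in=⊥ → ⊥ (no change)
  #5 pop 4: in=3 → 3 (was ⊥); enqueue [3]
  #6 pop 5: in=⊤ → ⊤ (was 3); enqueue [2,4]
  #7 pop 1: in=⊤ → ⊤ (no change)
  #8 pop 3: in=3 → 0 (was ⊥); enqueue [5]
  #9 pop 2: in=⊤ → ⊤ (was 2); enqueue [1]
  #10 pop 4: in=⊤ → ⊤ (was 3); enqueue [3]
  #11 pop 5: in=⊤ → ⊤ (no change)
  #12 pop 1: in=⊤ → ⊤ (no change)
  #13 pop 3: in=⊤ → ⊤ (was 0); enqueue [2,4,5]
  #14 pop 2: in=⊤ → ⊤ (no change)
  #15 pop 4: in=⊤ → ⊤ (no change)
  #16 pop 5: in=⊤ → ⊤ (no change)

Fixpoint:
  val[0] = 2
  val[1] = ⊤
  val[2] = ⊤
  val[3] = ⊤
  val[4] = ⊤
  val[5] = ⊤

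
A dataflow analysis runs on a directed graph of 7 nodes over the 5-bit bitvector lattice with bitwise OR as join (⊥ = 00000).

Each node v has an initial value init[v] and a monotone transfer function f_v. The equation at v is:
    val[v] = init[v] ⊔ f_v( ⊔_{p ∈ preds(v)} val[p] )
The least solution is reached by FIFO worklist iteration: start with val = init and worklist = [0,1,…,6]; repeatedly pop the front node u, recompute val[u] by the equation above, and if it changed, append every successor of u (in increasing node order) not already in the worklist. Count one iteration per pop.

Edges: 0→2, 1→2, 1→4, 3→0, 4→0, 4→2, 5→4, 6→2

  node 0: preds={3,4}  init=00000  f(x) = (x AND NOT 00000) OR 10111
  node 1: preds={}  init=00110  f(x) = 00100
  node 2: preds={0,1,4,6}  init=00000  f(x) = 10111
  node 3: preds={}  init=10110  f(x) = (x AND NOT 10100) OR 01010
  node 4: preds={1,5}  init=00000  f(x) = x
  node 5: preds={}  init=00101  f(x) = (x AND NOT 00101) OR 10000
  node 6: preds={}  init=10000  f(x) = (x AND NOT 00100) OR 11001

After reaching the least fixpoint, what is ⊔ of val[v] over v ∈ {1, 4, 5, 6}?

11111

Worklist (12 pops):
  #1 pop 0: in=10110 → 10111 (was 00000); enqueue []
  #2 pop 1: in=00000 → 00110 (no change)
  #3 pop 2: in=10111 → 10111 (was 00000); enqueue []
  #4 pop 3: in=00000 → 11110 (was 10110); enqueue [0]
  #5 pop 4: in=00111 → 00111 (was 00000); enqueue [2]
  #6 pop 5: in=00000 → 10101 (was 00101); enqueue [4]
  #7 pop 6: in=00000 → 11001 (was 10000); enqueue []
  #8 pop 0: in=11111 → 11111 (was 10111); enqueue []
  #9 pop 2: in=11111 → 10111 (no change)
  #10 pop 4: in=10111 → 10111 (was 00111); enqueue [0,2]
  #11 pop 0: in=11111 → 11111 (no change)
  #12 pop 2: in=11111 → 10111 (no change)

Fixpoint:
  val[0] = 11111
  val[1] = 00110
  val[2] = 10111
  val[3] = 11110
  val[4] = 10111
  val[5] = 10101
  val[6] = 11001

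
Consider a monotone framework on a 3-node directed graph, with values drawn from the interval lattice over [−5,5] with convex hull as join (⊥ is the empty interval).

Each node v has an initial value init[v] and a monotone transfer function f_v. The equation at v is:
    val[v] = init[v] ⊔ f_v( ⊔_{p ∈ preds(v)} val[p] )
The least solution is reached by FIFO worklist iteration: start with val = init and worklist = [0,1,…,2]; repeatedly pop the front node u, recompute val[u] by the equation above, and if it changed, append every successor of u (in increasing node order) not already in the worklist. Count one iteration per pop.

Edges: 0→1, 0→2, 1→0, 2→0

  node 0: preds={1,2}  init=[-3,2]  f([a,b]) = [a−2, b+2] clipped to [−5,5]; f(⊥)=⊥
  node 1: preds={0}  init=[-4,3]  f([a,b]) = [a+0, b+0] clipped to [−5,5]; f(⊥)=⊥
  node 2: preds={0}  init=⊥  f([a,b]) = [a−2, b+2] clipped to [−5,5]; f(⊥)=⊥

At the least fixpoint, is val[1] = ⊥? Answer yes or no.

no

Trace (4 dequeues):
  [1] u=0 | in [-4,3] | out [-5,5] | prev [-3,2] | push {}
  [2] u=1 | in [-5,5] | out [-5,5] | prev [-4,3] | push {0}
  [3] u=2 | in [-5,5] | out [-5,5] | prev ⊥ | push {}
  [4] u=0 | in [-5,5] | out [-5,5] | ==

Converged values:
  [0] [-5,5]
  [1] [-5,5]
  [2] [-5,5]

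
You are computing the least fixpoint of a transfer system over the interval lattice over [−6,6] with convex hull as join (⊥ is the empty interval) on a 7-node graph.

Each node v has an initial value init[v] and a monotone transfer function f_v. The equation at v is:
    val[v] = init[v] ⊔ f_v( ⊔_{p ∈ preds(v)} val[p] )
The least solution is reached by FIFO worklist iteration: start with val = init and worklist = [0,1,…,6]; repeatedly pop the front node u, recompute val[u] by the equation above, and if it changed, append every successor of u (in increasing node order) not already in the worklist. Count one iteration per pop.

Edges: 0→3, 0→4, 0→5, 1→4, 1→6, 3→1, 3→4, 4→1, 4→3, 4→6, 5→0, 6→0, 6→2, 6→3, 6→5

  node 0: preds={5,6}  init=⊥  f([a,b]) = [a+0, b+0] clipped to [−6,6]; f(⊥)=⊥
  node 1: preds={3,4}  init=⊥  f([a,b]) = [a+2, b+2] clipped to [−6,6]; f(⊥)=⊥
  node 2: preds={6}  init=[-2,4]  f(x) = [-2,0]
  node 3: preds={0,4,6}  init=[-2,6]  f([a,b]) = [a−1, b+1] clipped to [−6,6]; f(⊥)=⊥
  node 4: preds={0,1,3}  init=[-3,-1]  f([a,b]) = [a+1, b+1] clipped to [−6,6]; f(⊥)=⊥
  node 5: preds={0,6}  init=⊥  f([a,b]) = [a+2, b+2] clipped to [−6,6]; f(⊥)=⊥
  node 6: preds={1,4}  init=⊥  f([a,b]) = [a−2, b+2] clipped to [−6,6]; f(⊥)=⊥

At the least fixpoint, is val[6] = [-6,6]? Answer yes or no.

Iteration log — 23 steps:
  step 1. node 0  ⊔preds=⊥  new=⊥  stable
  step 2. node 1  ⊔preds=[-3,6]  new=[-1,6]  old=⊥  +wl: 
  step 3. node 2  ⊔preds=⊥  new=[-2,4]  stable
  step 4. node 3  ⊔preds=[-3,-1]  new=[-4,6]  old=[-2,6]  +wl: 1
  step 5. node 4  ⊔preds=[-4,6]  new=[-3,6]  old=[-3,-1]  +wl: 3
  step 6. node 5  ⊔preds=⊥  new=⊥  stable
  step 7. node 6  ⊔preds=[-3,6]  new=[-5,6]  old=⊥  +wl: 0,2,5
  step 8. node 1  ⊔preds=[-4,6]  new=[-2,6]  old=[-1,6]  +wl: 4,6
  step 9. node 3  ⊔preds=[-5,6]  new=[-6,6]  old=[-4,6]  +wl: 1
  step 10. node 0  ⊔preds=[-5,6]  new=[-5,6]  old=⊥  +wl: 3
  step 11. node 2  ⊔preds=[-5,6]  new=[-2,4]  stable
  step 12. node 5  ⊔preds=[-5,6]  new=[-3,6]  old=⊥  +wl: 0
  step 13. node 4  ⊔preds=[-6,6]  new=[-5,6]  old=[-3,6]  +wl: 
  step 14. node 6  ⊔preds=[-5,6]  new=[-6,6]  old=[-5,6]  +wl: 2,5
  step 15. node 1  ⊔preds=[-6,6]  new=[-4,6]  old=[-2,6]  +wl: 4,6
  step 16. node 3  ⊔preds=[-6,6]  new=[-6,6]  stable
  step 17. node 0  ⊔preds=[-6,6]  new=[-6,6]  old=[-5,6]  +wl: 3
  step 18. node 2  ⊔preds=[-6,6]  new=[-2,4]  stable
  step 19. node 5  ⊔preds=[-6,6]  new=[-4,6]  old=[-3,6]  +wl: 0
  step 20. node 4  ⊔preds=[-6,6]  new=[-5,6]  stable
  step 21. node 6  ⊔preds=[-5,6]  new=[-6,6]  stable
  step 22. node 3  ⊔preds=[-6,6]  new=[-6,6]  stable
  step 23. node 0  ⊔preds=[-6,6]  new=[-6,6]  stable

Least fixpoint reached:
  node 0: [-6,6]
  node 1: [-4,6]
  node 2: [-2,4]
  node 3: [-6,6]
  node 4: [-5,6]
  node 5: [-4,6]
  node 6: [-6,6]

yes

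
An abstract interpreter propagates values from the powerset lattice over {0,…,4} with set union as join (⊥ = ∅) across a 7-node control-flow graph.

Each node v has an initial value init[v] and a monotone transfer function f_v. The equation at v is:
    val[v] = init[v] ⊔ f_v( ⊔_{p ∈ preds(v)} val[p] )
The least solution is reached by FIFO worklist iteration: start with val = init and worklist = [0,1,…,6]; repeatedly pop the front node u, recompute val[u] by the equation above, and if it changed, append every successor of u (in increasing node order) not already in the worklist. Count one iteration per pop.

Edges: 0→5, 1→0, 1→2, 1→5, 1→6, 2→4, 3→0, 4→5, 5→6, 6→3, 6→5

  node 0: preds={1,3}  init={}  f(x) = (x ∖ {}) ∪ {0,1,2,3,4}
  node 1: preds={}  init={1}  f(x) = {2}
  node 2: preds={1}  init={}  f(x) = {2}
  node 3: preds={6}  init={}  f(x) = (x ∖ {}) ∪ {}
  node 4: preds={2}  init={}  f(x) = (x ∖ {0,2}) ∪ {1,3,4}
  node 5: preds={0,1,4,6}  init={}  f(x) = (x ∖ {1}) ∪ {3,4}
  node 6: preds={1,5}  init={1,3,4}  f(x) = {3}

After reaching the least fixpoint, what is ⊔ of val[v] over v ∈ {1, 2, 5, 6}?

{0,1,2,3,4}

Worklist (8 pops):
  #1 pop 0: in={1} → {0,1,2,3,4} (was {}); enqueue []
  #2 pop 1: in={} → {1,2} (was {1}); enqueue [0]
  #3 pop 2: in={1,2} → {2} (was {}); enqueue []
  #4 pop 3: in={1,3,4} → {1,3,4} (was {}); enqueue []
  #5 pop 4: in={2} → {1,3,4} (was {}); enqueue []
  #6 pop 5: in={0,1,2,3,4} → {0,2,3,4} (was {}); enqueue []
  #7 pop 6: in={0,1,2,3,4} → {1,3,4} (no change)
  #8 pop 0: in={1,2,3,4} → {0,1,2,3,4} (no change)

Fixpoint:
  val[0] = {0,1,2,3,4}
  val[1] = {1,2}
  val[2] = {2}
  val[3] = {1,3,4}
  val[4] = {1,3,4}
  val[5] = {0,2,3,4}
  val[6] = {1,3,4}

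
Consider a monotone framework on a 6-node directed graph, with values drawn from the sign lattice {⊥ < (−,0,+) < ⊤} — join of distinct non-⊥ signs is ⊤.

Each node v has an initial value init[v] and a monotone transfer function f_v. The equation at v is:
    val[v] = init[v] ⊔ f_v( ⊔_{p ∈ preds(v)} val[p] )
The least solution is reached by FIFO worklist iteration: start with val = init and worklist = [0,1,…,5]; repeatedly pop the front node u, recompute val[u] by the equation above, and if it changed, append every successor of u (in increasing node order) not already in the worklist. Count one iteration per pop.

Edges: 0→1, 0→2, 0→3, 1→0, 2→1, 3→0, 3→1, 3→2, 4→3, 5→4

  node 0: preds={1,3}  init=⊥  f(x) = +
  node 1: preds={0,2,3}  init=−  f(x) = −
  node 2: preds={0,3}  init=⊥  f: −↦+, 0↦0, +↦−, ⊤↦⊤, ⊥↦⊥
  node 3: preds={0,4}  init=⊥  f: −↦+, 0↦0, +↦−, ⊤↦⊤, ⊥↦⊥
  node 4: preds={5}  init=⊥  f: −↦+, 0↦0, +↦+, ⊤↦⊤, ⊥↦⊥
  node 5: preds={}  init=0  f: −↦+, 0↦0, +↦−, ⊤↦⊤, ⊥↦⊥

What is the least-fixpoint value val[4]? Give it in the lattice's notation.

Trace (13 dequeues):
  [1] u=0 | in − | out + | prev ⊥ | push {}
  [2] u=1 | in + | out − | ==
  [3] u=2 | in + | out − | prev ⊥ | push {1}
  [4] u=3 | in + | out − | prev ⊥ | push {0,2}
  [5] u=4 | in 0 | out 0 | prev ⊥ | push {3}
  [6] u=5 | in ⊥ | out 0 | ==
  [7] u=1 | in ⊤ | out − | ==
  [8] u=0 | in − | out + | ==
  [9] u=2 | in ⊤ | out ⊤ | prev − | push {1}
  [10] u=3 | in ⊤ | out ⊤ | prev − | push {0,2}
  [11] u=1 | in ⊤ | out − | ==
  [12] u=0 | in ⊤ | out + | ==
  [13] u=2 | in ⊤ | out ⊤ | ==

Converged values:
  [0] +
  [1] −
  [2] ⊤
  [3] ⊤
  [4] 0
  [5] 0

0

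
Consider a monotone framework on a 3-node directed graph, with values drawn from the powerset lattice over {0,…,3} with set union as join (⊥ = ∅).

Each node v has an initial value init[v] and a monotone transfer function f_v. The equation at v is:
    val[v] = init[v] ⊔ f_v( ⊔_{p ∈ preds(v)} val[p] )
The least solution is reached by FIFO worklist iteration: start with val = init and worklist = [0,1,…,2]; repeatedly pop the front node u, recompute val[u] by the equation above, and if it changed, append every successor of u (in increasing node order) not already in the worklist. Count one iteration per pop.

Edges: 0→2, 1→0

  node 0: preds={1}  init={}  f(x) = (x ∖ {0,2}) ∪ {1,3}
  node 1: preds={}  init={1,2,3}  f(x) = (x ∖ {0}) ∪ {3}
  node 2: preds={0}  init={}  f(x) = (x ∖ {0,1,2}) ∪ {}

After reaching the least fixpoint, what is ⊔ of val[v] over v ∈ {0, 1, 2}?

Iteration log — 3 steps:
  step 1. node 0  ⊔preds={1,2,3}  new={1,3}  old={}  +wl: 
  step 2. node 1  ⊔preds={}  new={1,2,3}  stable
  step 3. node 2  ⊔preds={1,3}  new={3}  old={}  +wl: 

Least fixpoint reached:
  node 0: {1,3}
  node 1: {1,2,3}
  node 2: {3}

{1,2,3}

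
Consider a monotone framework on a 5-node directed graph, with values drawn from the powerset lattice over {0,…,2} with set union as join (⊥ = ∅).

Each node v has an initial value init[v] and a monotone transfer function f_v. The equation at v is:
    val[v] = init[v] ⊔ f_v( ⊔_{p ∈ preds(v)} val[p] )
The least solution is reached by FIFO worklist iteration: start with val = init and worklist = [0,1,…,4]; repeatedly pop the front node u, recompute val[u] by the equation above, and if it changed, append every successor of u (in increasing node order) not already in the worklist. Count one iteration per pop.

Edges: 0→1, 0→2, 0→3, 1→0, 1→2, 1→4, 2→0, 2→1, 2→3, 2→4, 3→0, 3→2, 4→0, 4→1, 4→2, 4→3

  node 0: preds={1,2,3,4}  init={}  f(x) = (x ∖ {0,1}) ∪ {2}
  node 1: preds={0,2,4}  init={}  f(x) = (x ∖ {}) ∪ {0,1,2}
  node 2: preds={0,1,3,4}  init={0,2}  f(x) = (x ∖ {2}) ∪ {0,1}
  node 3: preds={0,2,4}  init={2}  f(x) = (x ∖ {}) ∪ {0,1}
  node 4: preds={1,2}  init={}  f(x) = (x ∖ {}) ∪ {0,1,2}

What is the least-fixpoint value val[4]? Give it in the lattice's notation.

Iteration log — 9 steps:
  step 1. node 0  ⊔preds={0,2}  new={2}  old={}  +wl: 
  step 2. node 1  ⊔preds={0,2}  new={0,1,2}  old={}  +wl: 0
  step 3. node 2  ⊔preds={0,1,2}  new={0,1,2}  old={0,2}  +wl: 1
  step 4. node 3  ⊔preds={0,1,2}  new={0,1,2}  old={2}  +wl: 2
  step 5. node 4  ⊔preds={0,1,2}  new={0,1,2}  old={}  +wl: 3
  step 6. node 0  ⊔preds={0,1,2}  new={2}  stable
  step 7. node 1  ⊔preds={0,1,2}  new={0,1,2}  stable
  step 8. node 2  ⊔preds={0,1,2}  new={0,1,2}  stable
  step 9. node 3  ⊔preds={0,1,2}  new={0,1,2}  stable

Least fixpoint reached:
  node 0: {2}
  node 1: {0,1,2}
  node 2: {0,1,2}
  node 3: {0,1,2}
  node 4: {0,1,2}

{0,1,2}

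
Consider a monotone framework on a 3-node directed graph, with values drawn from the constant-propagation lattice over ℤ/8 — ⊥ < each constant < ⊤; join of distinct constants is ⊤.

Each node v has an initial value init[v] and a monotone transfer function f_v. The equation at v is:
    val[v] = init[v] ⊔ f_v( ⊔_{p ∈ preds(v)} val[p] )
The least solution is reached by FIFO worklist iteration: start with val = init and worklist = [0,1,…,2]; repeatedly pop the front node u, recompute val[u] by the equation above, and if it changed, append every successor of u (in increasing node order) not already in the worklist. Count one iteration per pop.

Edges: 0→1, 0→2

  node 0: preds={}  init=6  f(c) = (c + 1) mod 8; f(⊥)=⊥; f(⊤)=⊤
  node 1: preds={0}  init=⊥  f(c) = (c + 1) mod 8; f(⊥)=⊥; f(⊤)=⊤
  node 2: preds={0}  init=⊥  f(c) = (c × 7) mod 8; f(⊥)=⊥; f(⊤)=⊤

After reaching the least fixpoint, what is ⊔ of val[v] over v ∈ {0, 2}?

Trace (3 dequeues):
  [1] u=0 | in ⊥ | out 6 | ==
  [2] u=1 | in 6 | out 7 | prev ⊥ | push {}
  [3] u=2 | in 6 | out 2 | prev ⊥ | push {}

Converged values:
  [0] 6
  [1] 7
  [2] 2

⊤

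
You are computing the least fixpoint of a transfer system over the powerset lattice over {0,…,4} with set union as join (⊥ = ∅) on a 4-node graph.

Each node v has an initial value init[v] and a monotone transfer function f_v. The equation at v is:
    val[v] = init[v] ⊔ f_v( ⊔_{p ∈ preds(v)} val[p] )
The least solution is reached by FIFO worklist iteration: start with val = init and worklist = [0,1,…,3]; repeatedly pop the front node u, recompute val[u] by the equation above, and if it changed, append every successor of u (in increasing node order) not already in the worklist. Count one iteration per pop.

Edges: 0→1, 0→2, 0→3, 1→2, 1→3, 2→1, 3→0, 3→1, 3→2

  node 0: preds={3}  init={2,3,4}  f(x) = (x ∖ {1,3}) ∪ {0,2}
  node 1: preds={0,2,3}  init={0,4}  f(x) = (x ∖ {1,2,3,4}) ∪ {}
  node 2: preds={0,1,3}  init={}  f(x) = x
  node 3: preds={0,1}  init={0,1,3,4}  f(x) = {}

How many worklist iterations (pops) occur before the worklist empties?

Trace (5 dequeues):
  [1] u=0 | in {0,1,3,4} | out {0,2,3,4} | prev {2,3,4} | push {}
  [2] u=1 | in {0,1,2,3,4} | out {0,4} | ==
  [3] u=2 | in {0,1,2,3,4} | out {0,1,2,3,4} | prev {} | push {1}
  [4] u=3 | in {0,2,3,4} | out {0,1,3,4} | ==
  [5] u=1 | in {0,1,2,3,4} | out {0,4} | ==

Converged values:
  [0] {0,2,3,4}
  [1] {0,4}
  [2] {0,1,2,3,4}
  [3] {0,1,3,4}

5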